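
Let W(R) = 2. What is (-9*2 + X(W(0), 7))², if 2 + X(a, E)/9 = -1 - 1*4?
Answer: 6561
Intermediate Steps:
X(a, E) = -63 (X(a, E) = -18 + 9*(-1 - 1*4) = -18 + 9*(-1 - 4) = -18 + 9*(-5) = -18 - 45 = -63)
(-9*2 + X(W(0), 7))² = (-9*2 - 63)² = (-18 - 63)² = (-81)² = 6561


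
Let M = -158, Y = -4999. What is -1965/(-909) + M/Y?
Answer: 3322219/1514697 ≈ 2.1933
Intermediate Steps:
-1965/(-909) + M/Y = -1965/(-909) - 158/(-4999) = -1965*(-1/909) - 158*(-1/4999) = 655/303 + 158/4999 = 3322219/1514697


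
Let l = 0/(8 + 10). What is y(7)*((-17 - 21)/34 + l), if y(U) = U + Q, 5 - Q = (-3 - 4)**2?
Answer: 703/17 ≈ 41.353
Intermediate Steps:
Q = -44 (Q = 5 - (-3 - 4)**2 = 5 - 1*(-7)**2 = 5 - 1*49 = 5 - 49 = -44)
l = 0 (l = 0/18 = (1/18)*0 = 0)
y(U) = -44 + U (y(U) = U - 44 = -44 + U)
y(7)*((-17 - 21)/34 + l) = (-44 + 7)*((-17 - 21)/34 + 0) = -37*(-38*1/34 + 0) = -37*(-19/17 + 0) = -37*(-19/17) = 703/17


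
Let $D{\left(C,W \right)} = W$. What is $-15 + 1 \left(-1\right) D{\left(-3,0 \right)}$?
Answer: $-15$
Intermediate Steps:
$-15 + 1 \left(-1\right) D{\left(-3,0 \right)} = -15 + 1 \left(-1\right) 0 = -15 - 0 = -15 + 0 = -15$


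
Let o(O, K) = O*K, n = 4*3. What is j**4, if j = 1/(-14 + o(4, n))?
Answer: 1/1336336 ≈ 7.4831e-7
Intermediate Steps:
n = 12
o(O, K) = K*O
j = 1/34 (j = 1/(-14 + 12*4) = 1/(-14 + 48) = 1/34 ≈ 0.029412)
j**4 = (1/34)**4 = 1/1336336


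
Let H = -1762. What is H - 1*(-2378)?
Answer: 616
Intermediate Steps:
H - 1*(-2378) = -1762 - 1*(-2378) = -1762 + 2378 = 616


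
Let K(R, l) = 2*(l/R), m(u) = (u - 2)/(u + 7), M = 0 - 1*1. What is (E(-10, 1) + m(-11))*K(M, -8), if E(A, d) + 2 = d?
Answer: 36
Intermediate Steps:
E(A, d) = -2 + d
M = -1 (M = 0 - 1 = -1)
m(u) = (-2 + u)/(7 + u)
K(R, l) = 2*l/R
(E(-10, 1) + m(-11))*K(M, -8) = ((-2 + 1) + (-2 - 11)/(7 - 11))*(2*(-8)/(-1)) = (-1 - 13/(-4))*(2*(-8)*(-1)) = (-1 - ¼*(-13))*16 = (-1 + 13/4)*16 = (9/4)*16 = 36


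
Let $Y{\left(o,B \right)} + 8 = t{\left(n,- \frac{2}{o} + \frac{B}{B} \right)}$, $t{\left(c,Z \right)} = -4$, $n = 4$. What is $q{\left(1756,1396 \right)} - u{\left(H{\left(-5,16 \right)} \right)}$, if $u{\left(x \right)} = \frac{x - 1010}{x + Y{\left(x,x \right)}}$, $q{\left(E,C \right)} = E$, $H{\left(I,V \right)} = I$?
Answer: $\frac{28837}{17} \approx 1696.3$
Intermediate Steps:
$Y{\left(o,B \right)} = -12$ ($Y{\left(o,B \right)} = -8 - 4 = -12$)
$u{\left(x \right)} = \frac{-1010 + x}{-12 + x}$ ($u{\left(x \right)} = \frac{x - 1010}{x - 12} = \frac{-1010 + x}{-12 + x}$)
$q{\left(1756,1396 \right)} - u{\left(H{\left(-5,16 \right)} \right)} = 1756 - \frac{-1010 - 5}{-12 - 5} = 1756 - \frac{1}{-17} \left(-1015\right) = 1756 - \left(- \frac{1}{17}\right) \left(-1015\right) = 1756 - \frac{1015}{17} = \frac{28837}{17}$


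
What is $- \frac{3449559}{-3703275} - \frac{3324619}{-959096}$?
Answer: $\frac{5206812221963}{1183932079800} \approx 4.3979$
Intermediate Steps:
$- \frac{3449559}{-3703275} - \frac{3324619}{-959096} = \left(-3449559\right) \left(- \frac{1}{3703275}\right) - - \frac{3324619}{959096} = \frac{1149853}{1234425} + \frac{3324619}{959096} = \frac{5206812221963}{1183932079800}$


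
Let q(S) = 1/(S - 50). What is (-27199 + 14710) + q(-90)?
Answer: -1748461/140 ≈ -12489.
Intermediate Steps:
q(S) = 1/(-50 + S)
(-27199 + 14710) + q(-90) = (-27199 + 14710) + 1/(-50 - 90) = -12489 + 1/(-140) = -12489 - 1/140 = -1748461/140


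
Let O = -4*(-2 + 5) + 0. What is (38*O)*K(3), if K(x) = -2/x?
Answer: 304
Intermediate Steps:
O = -12 (O = -4*3 + 0 = -12 + 0 = -12)
(38*O)*K(3) = (38*(-12))*(-2/3) = -(-912)/3 = -456*(-2/3) = 304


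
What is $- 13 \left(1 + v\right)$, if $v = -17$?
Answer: $208$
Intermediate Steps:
$- 13 \left(1 + v\right) = - 13 \left(1 - 17\right) = \left(-13\right) \left(-16\right) = 208$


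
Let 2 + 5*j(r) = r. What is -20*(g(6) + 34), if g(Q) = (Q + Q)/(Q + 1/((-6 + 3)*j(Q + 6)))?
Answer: -5048/7 ≈ -721.14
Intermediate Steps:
j(r) = -2/5 + r/5
g(Q) = 2*Q/(Q - 1/(3*(4/5 + Q/5))) (g(Q) = (Q + Q)/(Q + 1/((-6 + 3)*(-2/5 + (Q + 6)/5))) = (2*Q)/(Q + 1/((-3)*(-2/5 + (6 + Q)/5))) = (2*Q)/(Q - 1/(3*(-2/5 + (6/5 + Q/5)))) = (2*Q)/(Q - 1/(3*(4/5 + Q/5))) = 2*Q/(Q - 1/(3*(4/5 + Q/5))))
-20*(g(6) + 34) = -20*(6*6*(4 + 6)/(-5 + 3*6*(4 + 6)) + 34) = -20*(6*6*10/(-5 + 3*6*10) + 34) = -20*(6*6*10/(-5 + 180) + 34) = -20*(6*6*10/175 + 34) = -20*(6*6*(1/175)*10 + 34) = -20*(72/35 + 34) = -20*1262/35 = -5048/7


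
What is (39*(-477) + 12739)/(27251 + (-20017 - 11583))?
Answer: 5864/4349 ≈ 1.3484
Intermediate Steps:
(39*(-477) + 12739)/(27251 + (-20017 - 11583)) = (-18603 + 12739)/(27251 - 31600) = -5864/(-4349) = -5864*(-1/4349) = 5864/4349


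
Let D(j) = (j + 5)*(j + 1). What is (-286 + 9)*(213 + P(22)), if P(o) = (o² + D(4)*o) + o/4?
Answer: -937645/2 ≈ -4.6882e+5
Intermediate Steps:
D(j) = (1 + j)*(5 + j) (D(j) = (5 + j)*(1 + j) = (1 + j)*(5 + j))
P(o) = o² + 181*o/4 (P(o) = (o² + (5 + 4² + 6*4)*o) + o/4 = (o² + (5 + 16 + 24)*o) + o*(¼) = (o² + 45*o) + o/4 = o² + 181*o/4)
(-286 + 9)*(213 + P(22)) = (-286 + 9)*(213 + (¼)*22*(181 + 4*22)) = -277*(213 + (¼)*22*(181 + 88)) = -277*(213 + (¼)*22*269) = -277*(213 + 2959/2) = -277*3385/2 = -937645/2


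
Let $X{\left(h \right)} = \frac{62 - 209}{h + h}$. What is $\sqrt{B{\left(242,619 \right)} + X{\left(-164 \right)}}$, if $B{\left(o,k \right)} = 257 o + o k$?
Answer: $\frac{3 \sqrt{633527654}}{164} \approx 460.43$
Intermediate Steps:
$B{\left(o,k \right)} = 257 o + k o$
$X{\left(h \right)} = - \frac{147}{2 h}$
$\sqrt{B{\left(242,619 \right)} + X{\left(-164 \right)}} = \sqrt{242 \left(257 + 619\right) - \frac{147}{2 \left(-164\right)}} = \sqrt{242 \cdot 876 - - \frac{147}{328}} = \sqrt{211992 + \frac{147}{328}} = \sqrt{\frac{69533523}{328}} = \frac{3 \sqrt{633527654}}{164}$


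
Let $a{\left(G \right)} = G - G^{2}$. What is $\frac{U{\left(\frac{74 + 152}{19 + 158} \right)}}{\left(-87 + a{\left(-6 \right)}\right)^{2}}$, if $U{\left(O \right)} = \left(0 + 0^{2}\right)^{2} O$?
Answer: $0$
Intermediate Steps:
$U{\left(O \right)} = 0$ ($U{\left(O \right)} = \left(0 + 0\right)^{2} O = 0^{2} O = 0 O = 0$)
$\frac{U{\left(\frac{74 + 152}{19 + 158} \right)}}{\left(-87 + a{\left(-6 \right)}\right)^{2}} = \frac{0}{\left(-87 - 6 \left(1 - -6\right)\right)^{2}} = \frac{0}{\left(-87 - 6 \left(1 + 6\right)\right)^{2}} = \frac{0}{\left(-87 - 42\right)^{2}} = \frac{0}{\left(-129\right)^{2}} = \frac{0}{16641} = 0 \cdot \frac{1}{16641} = 0$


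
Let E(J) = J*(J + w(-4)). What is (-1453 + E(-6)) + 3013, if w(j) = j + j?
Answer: 1644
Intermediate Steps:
w(j) = 2*j
E(J) = J*(-8 + J) (E(J) = J*(J + 2*(-4)) = J*(J - 8) = J*(-8 + J))
(-1453 + E(-6)) + 3013 = (-1453 - 6*(-8 - 6)) + 3013 = (-1453 - 6*(-14)) + 3013 = (-1453 + 84) + 3013 = -1369 + 3013 = 1644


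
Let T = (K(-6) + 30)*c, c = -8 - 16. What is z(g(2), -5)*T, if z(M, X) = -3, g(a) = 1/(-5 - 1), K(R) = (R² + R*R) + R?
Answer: 6912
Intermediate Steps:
c = -24
K(R) = R + 2*R² (K(R) = (R² + R²) + R = 2*R² + R = R + 2*R²)
g(a) = -⅙ (g(a) = 1/(-6) = -⅙)
T = -2304 (T = (-6*(1 + 2*(-6)) + 30)*(-24) = (-6*(1 - 12) + 30)*(-24) = (-6*(-11) + 30)*(-24) = (66 + 30)*(-24) = 96*(-24) = -2304)
z(g(2), -5)*T = -3*(-2304) = 6912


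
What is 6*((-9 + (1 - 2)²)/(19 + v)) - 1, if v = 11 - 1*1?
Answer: -77/29 ≈ -2.6552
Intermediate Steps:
v = 10 (v = 11 - 1 = 10)
6*((-9 + (1 - 2)²)/(19 + v)) - 1 = 6*((-9 + (1 - 2)²)/(19 + 10)) - 1 = 6*((-9 + (-1)²)/29) - 1 = 6*((-9 + 1)*(1/29)) - 1 = 6*(-8*1/29) - 1 = 6*(-8/29) - 1 = -48/29 - 1 = -77/29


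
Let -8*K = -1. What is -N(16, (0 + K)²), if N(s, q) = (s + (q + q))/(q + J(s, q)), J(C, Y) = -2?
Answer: 1026/127 ≈ 8.0787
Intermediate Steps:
K = ⅛ (K = -⅛*(-1) = ⅛ ≈ 0.12500)
N(s, q) = (s + 2*q)/(-2 + q) (N(s, q) = (s + (q + q))/(q - 2) = (s + 2*q)/(-2 + q))
-N(16, (0 + K)²) = -(16 + 2*(0 + ⅛)²)/(-2 + (0 + ⅛)²) = -(16 + 2*(⅛)²)/(-2 + (⅛)²) = -(16 + 2*(1/64))/(-2 + 1/64) = -(16 + 1/32)/(-127/64) = -(-64)*513/(127*32) = -1*(-1026/127) = 1026/127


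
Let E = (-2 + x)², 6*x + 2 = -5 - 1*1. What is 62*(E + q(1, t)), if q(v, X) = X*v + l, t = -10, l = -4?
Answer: -1612/9 ≈ -179.11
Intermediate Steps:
q(v, X) = -4 + X*v (q(v, X) = X*v - 4 = -4 + X*v)
x = -4/3 (x = -⅓ + (-5 - 1*1)/6 = -⅓ + (-5 - 1)/6 = -⅓ + (⅙)*(-6) = -⅓ - 1 = -4/3 ≈ -1.3333)
E = 100/9 (E = (-2 - 4/3)² = (-10/3)² = 100/9 ≈ 11.111)
62*(E + q(1, t)) = 62*(100/9 + (-4 - 10*1)) = 62*(100/9 + (-4 - 10)) = 62*(100/9 - 14) = 62*(-26/9) = -1612/9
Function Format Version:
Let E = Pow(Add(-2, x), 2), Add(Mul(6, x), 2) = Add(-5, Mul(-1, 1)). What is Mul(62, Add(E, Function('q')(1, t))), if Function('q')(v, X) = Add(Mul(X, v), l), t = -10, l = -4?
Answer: Rational(-1612, 9) ≈ -179.11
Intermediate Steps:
Function('q')(v, X) = Add(-4, Mul(X, v)) (Function('q')(v, X) = Add(Mul(X, v), -4) = Add(-4, Mul(X, v)))
x = Rational(-4, 3) (x = Add(Rational(-1, 3), Mul(Rational(1, 6), Add(-5, Mul(-1, 1)))) = Add(Rational(-1, 3), Mul(Rational(1, 6), Add(-5, -1))) = Add(Rational(-1, 3), Mul(Rational(1, 6), -6)) = Add(Rational(-1, 3), -1) = Rational(-4, 3) ≈ -1.3333)
E = Rational(100, 9) (E = Pow(Add(-2, Rational(-4, 3)), 2) = Pow(Rational(-10, 3), 2) = Rational(100, 9) ≈ 11.111)
Mul(62, Add(E, Function('q')(1, t))) = Mul(62, Add(Rational(100, 9), Add(-4, Mul(-10, 1)))) = Mul(62, Add(Rational(100, 9), Add(-4, -10))) = Mul(62, Add(Rational(100, 9), -14)) = Mul(62, Rational(-26, 9)) = Rational(-1612, 9)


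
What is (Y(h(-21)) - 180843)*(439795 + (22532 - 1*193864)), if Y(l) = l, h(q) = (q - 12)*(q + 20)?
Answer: -48540795030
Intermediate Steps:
h(q) = (-12 + q)*(20 + q)
(Y(h(-21)) - 180843)*(439795 + (22532 - 1*193864)) = ((-240 + (-21)² + 8*(-21)) - 180843)*(439795 + (22532 - 1*193864)) = ((-240 + 441 - 168) - 180843)*(439795 + (22532 - 193864)) = (33 - 180843)*(439795 - 171332) = -180810*268463 = -48540795030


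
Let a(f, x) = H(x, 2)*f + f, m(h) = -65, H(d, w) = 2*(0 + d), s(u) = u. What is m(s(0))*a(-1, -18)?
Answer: -2275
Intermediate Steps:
H(d, w) = 2*d
a(f, x) = f + 2*f*x (a(f, x) = (2*x)*f + f = 2*f*x + f = f + 2*f*x)
m(s(0))*a(-1, -18) = -(-65)*(1 + 2*(-18)) = -(-65)*(1 - 36) = -(-65)*(-35) = -65*35 = -2275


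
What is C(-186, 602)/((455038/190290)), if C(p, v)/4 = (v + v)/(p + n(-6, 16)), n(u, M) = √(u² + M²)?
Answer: -2663393985/243900368 - 28638645*√73/243900368 ≈ -11.923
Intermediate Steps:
n(u, M) = √(M² + u²)
C(p, v) = 8*v/(p + 2*√73) (C(p, v) = 4*((v + v)/(p + √(16² + (-6)²))) = 4*((2*v)/(p + √(256 + 36))) = 4*((2*v)/(p + √292)) = 4*((2*v)/(p + 2*√73)) = 4*(2*v/(p + 2*√73)) = 8*v/(p + 2*√73))
C(-186, 602)/((455038/190290)) = (8*602/(-186 + 2*√73))/((455038/190290)) = (4816/(-186 + 2*√73))/((455038*(1/190290))) = (4816/(-186 + 2*√73))/(227519/95145) = (4816/(-186 + 2*√73))*(95145/227519) = 458218320/(227519*(-186 + 2*√73))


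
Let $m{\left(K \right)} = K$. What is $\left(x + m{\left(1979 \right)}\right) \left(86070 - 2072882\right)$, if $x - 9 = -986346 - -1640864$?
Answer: $-1304353998872$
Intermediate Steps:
$x = 654527$ ($x = 9 - -654518 = 9 + \left(-986346 + 1640864\right) = 9 + 654518 = 654527$)
$\left(x + m{\left(1979 \right)}\right) \left(86070 - 2072882\right) = \left(654527 + 1979\right) \left(86070 - 2072882\right) = 656506 \left(-1986812\right) = -1304353998872$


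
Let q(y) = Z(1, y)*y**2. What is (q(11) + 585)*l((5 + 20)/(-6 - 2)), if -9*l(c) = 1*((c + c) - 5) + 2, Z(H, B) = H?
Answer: 13061/18 ≈ 725.61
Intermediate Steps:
q(y) = y**2 (q(y) = 1*y**2 = y**2)
l(c) = 1/3 - 2*c/9 (l(c) = -(1*((c + c) - 5) + 2)/9 = -(1*(2*c - 5) + 2)/9 = -(1*(-5 + 2*c) + 2)/9 = -((-5 + 2*c) + 2)/9 = -(-3 + 2*c)/9 = 1/3 - 2*c/9)
(q(11) + 585)*l((5 + 20)/(-6 - 2)) = (11**2 + 585)*(1/3 - 2*(5 + 20)/(9*(-6 - 2))) = (121 + 585)*(1/3 - 50/(9*(-8))) = 706*(1/3 - 50*(-1)/(9*8)) = 706*(1/3 - 2/9*(-25/8)) = 706*(1/3 + 25/36) = 706*(37/36) = 13061/18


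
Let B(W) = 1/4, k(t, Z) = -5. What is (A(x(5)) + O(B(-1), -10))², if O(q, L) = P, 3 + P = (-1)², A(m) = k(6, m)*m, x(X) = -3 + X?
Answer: 144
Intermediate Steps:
A(m) = -5*m
B(W) = ¼ (B(W) = 1*(¼) = ¼)
P = -2 (P = -3 + (-1)² = -3 + 1 = -2)
O(q, L) = -2
(A(x(5)) + O(B(-1), -10))² = (-5*(-3 + 5) - 2)² = (-5*2 - 2)² = (-10 - 2)² = (-12)² = 144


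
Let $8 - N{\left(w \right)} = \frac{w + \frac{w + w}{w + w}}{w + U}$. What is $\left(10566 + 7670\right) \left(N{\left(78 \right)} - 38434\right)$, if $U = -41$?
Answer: $- \frac{25928692476}{37} \approx -7.0078 \cdot 10^{8}$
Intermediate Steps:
$N{\left(w \right)} = 8 - \frac{1 + w}{-41 + w}$ ($N{\left(w \right)} = 8 - \frac{w + \frac{w + w}{w + w}}{w - 41} = 8 - \frac{w + \frac{2 w}{2 w}}{-41 + w} = 8 - \frac{w + 2 w \frac{1}{2 w}}{-41 + w} = 8 - \frac{w + 1}{-41 + w} = 8 - \frac{1 + w}{-41 + w}$)
$\left(10566 + 7670\right) \left(N{\left(78 \right)} - 38434\right) = \left(10566 + 7670\right) \left(\frac{7 \left(-47 + 78\right)}{-41 + 78} - 38434\right) = 18236 \left(7 \cdot \frac{1}{37} \cdot 31 - 38434\right) = 18236 \left(\frac{217}{37} - 38434\right) = 18236 \left(- \frac{1421841}{37}\right) = - \frac{25928692476}{37}$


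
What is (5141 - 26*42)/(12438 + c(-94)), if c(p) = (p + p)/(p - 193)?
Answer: 1162063/3569894 ≈ 0.32552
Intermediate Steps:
c(p) = 2*p/(-193 + p) (c(p) = (2*p)/(-193 + p) = 2*p/(-193 + p))
(5141 - 26*42)/(12438 + c(-94)) = (5141 - 26*42)/(12438 + 2*(-94)/(-193 - 94)) = (5141 - 1092)/(12438 + 2*(-94)/(-287)) = 4049/(12438 + 2*(-94)*(-1/287)) = 4049/(12438 + 188/287) = 4049/(3569894/287) = 4049*(287/3569894) = 1162063/3569894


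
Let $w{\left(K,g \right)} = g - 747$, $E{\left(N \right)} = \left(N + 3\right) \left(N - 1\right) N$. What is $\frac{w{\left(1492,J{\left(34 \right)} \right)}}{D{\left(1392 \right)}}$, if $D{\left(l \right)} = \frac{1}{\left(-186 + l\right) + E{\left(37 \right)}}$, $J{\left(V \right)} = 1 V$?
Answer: $-38848518$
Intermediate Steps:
$J{\left(V \right)} = V$
$E{\left(N \right)} = N \left(-1 + N\right) \left(3 + N\right)$ ($E{\left(N \right)} = \left(3 + N\right) \left(-1 + N\right) N = \left(-1 + N\right) \left(3 + N\right) N = N \left(-1 + N\right) \left(3 + N\right)$)
$w{\left(K,g \right)} = -747 + g$
$D{\left(l \right)} = \frac{1}{53094 + l}$ ($D{\left(l \right)} = \frac{1}{\left(-186 + l\right) + 37 \left(-3 + 37^{2} + 2 \cdot 37\right)} = \frac{1}{\left(-186 + l\right) + 37 \left(-3 + 1369 + 74\right)} = \frac{1}{\left(-186 + l\right) + 37 \cdot 1440} = \frac{1}{\left(-186 + l\right) + 53280} = \frac{1}{53094 + l}$)
$\frac{w{\left(1492,J{\left(34 \right)} \right)}}{D{\left(1392 \right)}} = \frac{-747 + 34}{\frac{1}{53094 + 1392}} = - \frac{713}{\frac{1}{54486}} = - 713 \frac{1}{\frac{1}{54486}} = \left(-713\right) 54486 = -38848518$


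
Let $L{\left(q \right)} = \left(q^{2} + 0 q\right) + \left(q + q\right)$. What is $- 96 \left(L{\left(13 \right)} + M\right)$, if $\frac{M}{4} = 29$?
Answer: $-29856$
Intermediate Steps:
$M = 116$ ($M = 4 \cdot 29 = 116$)
$L{\left(q \right)} = q^{2} + 2 q$ ($L{\left(q \right)} = \left(q^{2} + 0\right) + 2 q = q^{2} + 2 q$)
$- 96 \left(L{\left(13 \right)} + M\right) = - 96 \left(13 \left(2 + 13\right) + 116\right) = - 96 \left(13 \cdot 15 + 116\right) = - 96 \left(195 + 116\right) = \left(-96\right) 311 = -29856$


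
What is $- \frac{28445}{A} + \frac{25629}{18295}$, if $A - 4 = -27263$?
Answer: $\frac{1219022186}{498703405} \approx 2.4444$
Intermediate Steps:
$A = -27259$ ($A = 4 - 27263 = -27259$)
$- \frac{28445}{A} + \frac{25629}{18295} = - \frac{28445}{-27259} + \frac{25629}{18295} = \left(-28445\right) \left(- \frac{1}{27259}\right) + 25629 \cdot \frac{1}{18295} = \frac{28445}{27259} + \frac{25629}{18295} = \frac{1219022186}{498703405}$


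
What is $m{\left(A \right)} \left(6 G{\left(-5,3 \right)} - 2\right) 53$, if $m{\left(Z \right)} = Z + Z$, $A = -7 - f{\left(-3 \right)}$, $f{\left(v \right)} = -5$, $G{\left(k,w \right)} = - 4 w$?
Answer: $15688$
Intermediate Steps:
$A = -2$ ($A = -7 - -5 = -7 + 5 = -2$)
$m{\left(Z \right)} = 2 Z$
$m{\left(A \right)} \left(6 G{\left(-5,3 \right)} - 2\right) 53 = 2 \left(-2\right) \left(6 \left(\left(-4\right) 3\right) - 2\right) 53 = - 4 \left(6 \left(-12\right) - 2\right) 53 = - 4 \left(-72 - 2\right) 53 = \left(-4\right) \left(-74\right) 53 = 296 \cdot 53 = 15688$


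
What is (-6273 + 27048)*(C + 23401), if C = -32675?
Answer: -192667350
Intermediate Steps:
(-6273 + 27048)*(C + 23401) = (-6273 + 27048)*(-32675 + 23401) = 20775*(-9274) = -192667350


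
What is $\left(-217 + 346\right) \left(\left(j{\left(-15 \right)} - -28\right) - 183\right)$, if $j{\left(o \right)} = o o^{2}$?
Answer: $-455370$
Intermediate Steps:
$j{\left(o \right)} = o^{3}$
$\left(-217 + 346\right) \left(\left(j{\left(-15 \right)} - -28\right) - 183\right) = \left(-217 + 346\right) \left(\left(\left(-15\right)^{3} - -28\right) - 183\right) = 129 \left(\left(-3375 + 28\right) - 183\right) = 129 \left(-3347 - 183\right) = 129 \left(-3530\right) = -455370$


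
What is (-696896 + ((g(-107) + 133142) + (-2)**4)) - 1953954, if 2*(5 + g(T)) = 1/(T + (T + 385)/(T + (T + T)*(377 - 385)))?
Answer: -863353550663/342914 ≈ -2.5177e+6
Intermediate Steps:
g(T) = -5 + 1/(2*(T - (385 + T)/(15*T))) (g(T) = -5 + 1/(2*(T + (T + 385)/(T + (T + T)*(377 - 385)))) = -5 + 1/(2*(T + (385 + T)/(T + (2*T)*(-8)))) = -5 + 1/(2*(T + (385 + T)/(T - 16*T))) = -5 + 1/(2*(T + (385 + T)/((-15*T)))) = -5 + 1/(2*(T + (385 + T)*(-1/(15*T)))) = -5 + 1/(2*(T - (385 + T)/(15*T))))
(-696896 + ((g(-107) + 133142) + (-2)**4)) - 1953954 = (-696896 + ((25*(-154 - 1*(-107) + 6*(-107)**2)/(2*(385 - 107 - 15*(-107)**2)) + 133142) + (-2)**4)) - 1953954 = (-696896 + ((25*(-154 + 107 + 6*11449)/(2*(385 - 107 - 15*11449)) + 133142) + 16)) - 1953954 = (-696896 + ((25*(-154 + 107 + 68694)/(2*(385 - 107 - 171735)) + 133142) + 16)) - 1953954 = (-696896 + (((25/2)*68647/(-171457) + 133142) + 16)) - 1953954 = (-696896 + (((25/2)*(-1/171457)*68647 + 133142) + 16)) - 1953954 = (-696896 + ((-1716175/342914 + 133142) + 16)) - 1953954 = (-696896 + (45654539613/342914 + 16)) - 1953954 = (-696896 + 45660026237/342914) - 1953954 = -193315368707/342914 - 1953954 = -863353550663/342914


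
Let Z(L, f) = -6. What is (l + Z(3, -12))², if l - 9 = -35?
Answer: 1024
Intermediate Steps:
l = -26 (l = 9 - 35 = -26)
(l + Z(3, -12))² = (-26 - 6)² = (-32)² = 1024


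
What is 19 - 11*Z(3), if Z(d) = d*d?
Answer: -80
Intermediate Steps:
Z(d) = d²
19 - 11*Z(3) = 19 - 11*3² = 19 - 11*9 = 19 - 99 = -80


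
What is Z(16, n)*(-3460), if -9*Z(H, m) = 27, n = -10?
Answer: 10380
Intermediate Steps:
Z(H, m) = -3 (Z(H, m) = -1/9*27 = -3)
Z(16, n)*(-3460) = -3*(-3460) = 10380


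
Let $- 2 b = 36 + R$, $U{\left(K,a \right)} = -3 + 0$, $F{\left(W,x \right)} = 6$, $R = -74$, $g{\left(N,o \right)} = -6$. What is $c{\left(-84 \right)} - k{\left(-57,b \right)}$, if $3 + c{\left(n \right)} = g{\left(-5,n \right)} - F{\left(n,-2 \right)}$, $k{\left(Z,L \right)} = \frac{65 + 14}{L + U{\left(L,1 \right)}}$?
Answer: $- \frac{319}{16} \approx -19.938$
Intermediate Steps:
$U{\left(K,a \right)} = -3$
$b = 19$ ($b = - \frac{36 - 74}{2} = \left(- \frac{1}{2}\right) \left(-38\right) = 19$)
$k{\left(Z,L \right)} = \frac{79}{-3 + L}$ ($k{\left(Z,L \right)} = \frac{65 + 14}{L - 3} = \frac{79}{-3 + L}$)
$c{\left(n \right)} = -15$ ($c{\left(n \right)} = -3 - 12 = -15$)
$c{\left(-84 \right)} - k{\left(-57,b \right)} = -15 - \frac{79}{-3 + 19} = -15 - \frac{79}{16} = - \frac{319}{16}$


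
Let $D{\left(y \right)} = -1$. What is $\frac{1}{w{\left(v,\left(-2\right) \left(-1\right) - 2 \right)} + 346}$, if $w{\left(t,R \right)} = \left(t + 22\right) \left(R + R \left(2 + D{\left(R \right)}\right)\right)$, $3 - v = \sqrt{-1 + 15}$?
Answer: $\frac{1}{346} \approx 0.0028902$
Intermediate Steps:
$v = 3 - \sqrt{14}$ ($v = 3 - \sqrt{-1 + 15} = 3 - \sqrt{14} \approx -0.74166$)
$w{\left(t,R \right)} = 2 R \left(22 + t\right)$ ($w{\left(t,R \right)} = \left(t + 22\right) \left(R + R \left(2 - 1\right)\right) = \left(22 + t\right) \left(R + R 1\right) = \left(22 + t\right) \left(R + R\right) = \left(22 + t\right) 2 R = 2 R \left(22 + t\right)$)
$\frac{1}{w{\left(v,\left(-2\right) \left(-1\right) - 2 \right)} + 346} = \frac{1}{2 \left(\left(-2\right) \left(-1\right) - 2\right) \left(22 + \left(3 - \sqrt{14}\right)\right) + 346} = \frac{1}{2 \left(2 - 2\right) \left(25 - \sqrt{14}\right) + 346} = \frac{1}{2 \cdot 0 \left(25 - \sqrt{14}\right) + 346} = \frac{1}{0 + 346} = \frac{1}{346}$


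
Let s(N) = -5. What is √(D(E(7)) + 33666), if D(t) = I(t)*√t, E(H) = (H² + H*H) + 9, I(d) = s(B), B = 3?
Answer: √(33666 - 5*√107) ≈ 183.34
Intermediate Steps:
I(d) = -5
E(H) = 9 + 2*H² (E(H) = (H² + H²) + 9 = 2*H² + 9 = 9 + 2*H²)
D(t) = -5*√t
√(D(E(7)) + 33666) = √(-5*√(9 + 2*7²) + 33666) = √(-5*√(9 + 2*49) + 33666) = √(-5*√(9 + 98) + 33666) = √(-5*√107 + 33666) = √(33666 - 5*√107)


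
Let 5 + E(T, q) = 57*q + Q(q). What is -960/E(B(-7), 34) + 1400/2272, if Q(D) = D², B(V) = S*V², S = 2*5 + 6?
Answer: 267935/877276 ≈ 0.30542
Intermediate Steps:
S = 16 (S = 10 + 6 = 16)
B(V) = 16*V²
E(T, q) = -5 + q² + 57*q (E(T, q) = -5 + (57*q + q²) = -5 + (q² + 57*q) = -5 + q² + 57*q)
-960/E(B(-7), 34) + 1400/2272 = -960/(-5 + 34² + 57*34) + 1400/2272 = -960/(-5 + 1156 + 1938) + 1400*(1/2272) = -960/3089 + 175/284 = 267935/877276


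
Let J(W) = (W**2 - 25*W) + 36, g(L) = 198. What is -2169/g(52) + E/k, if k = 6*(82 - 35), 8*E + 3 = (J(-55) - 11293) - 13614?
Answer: -248531/12408 ≈ -20.030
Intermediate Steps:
J(W) = 36 + W**2 - 25*W
E = -10237/4 (E = -3/8 + (((36 + (-55)**2 - 25*(-55)) - 11293) - 13614)/8 = -3/8 + (((36 + 3025 + 1375) - 11293) - 13614)/8 = -3/8 + ((4436 - 11293) - 13614)/8 = -3/8 + (-6857 - 13614)/8 = -3/8 + (1/8)*(-20471) = -3/8 - 20471/8 = -10237/4 ≈ -2559.3)
k = 282 (k = 6*47 = 282)
-2169/g(52) + E/k = -2169/198 - 10237/4/282 = -2169*1/198 - 10237/4*1/282 = -241/22 - 10237/1128 = -248531/12408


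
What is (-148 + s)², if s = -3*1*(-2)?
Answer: 20164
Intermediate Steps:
s = 6 (s = -3*(-2) = 6)
(-148 + s)² = (-148 + 6)² = (-142)² = 20164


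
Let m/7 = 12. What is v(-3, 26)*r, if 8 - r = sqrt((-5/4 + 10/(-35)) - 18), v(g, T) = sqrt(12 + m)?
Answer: 2*sqrt(6)*(112 - I*sqrt(3829))/7 ≈ 78.384 - 43.306*I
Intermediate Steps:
m = 84 (m = 7*12 = 84)
v(g, T) = 4*sqrt(6) (v(g, T) = sqrt(12 + 84) = sqrt(96) = 4*sqrt(6))
r = 8 - I*sqrt(3829)/14 (r = 8 - sqrt((-5/4 + 10/(-35)) - 18) = 8 - sqrt((-5*1/4 + 10*(-1/35)) - 18) = 8 - sqrt((-5/4 - 2/7) - 18) = 8 - sqrt(-43/28 - 18) = 8 - sqrt(-547/28) = 8 - I*sqrt(3829)/14 ≈ 8.0 - 4.4199*I)
v(-3, 26)*r = (4*sqrt(6))*(8 - I*sqrt(3829)/14) = 4*sqrt(6)*(8 - I*sqrt(3829)/14)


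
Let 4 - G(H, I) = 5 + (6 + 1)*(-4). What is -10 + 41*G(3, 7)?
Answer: 1097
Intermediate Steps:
G(H, I) = 27 (G(H, I) = 4 - (5 + (6 + 1)*(-4)) = 4 - (5 + 7*(-4)) = 4 - (5 - 28) = 4 - 1*(-23) = 4 + 23 = 27)
-10 + 41*G(3, 7) = -10 + 41*27 = -10 + 1107 = 1097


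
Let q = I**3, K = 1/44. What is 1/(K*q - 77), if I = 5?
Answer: -44/3263 ≈ -0.013485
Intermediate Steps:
K = 1/44 ≈ 0.022727
q = 125 (q = 5**3 = 125)
1/(K*q - 77) = 1/((1/44)*125 - 77) = 1/(125/44 - 77) = 1/(-3263/44) = -44/3263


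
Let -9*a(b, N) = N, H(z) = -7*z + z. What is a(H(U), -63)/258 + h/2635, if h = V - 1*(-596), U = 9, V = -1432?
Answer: -197243/679830 ≈ -0.29014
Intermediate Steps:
H(z) = -6*z
a(b, N) = -N/9
h = -836 (h = -1432 - 1*(-596) = -1432 + 596 = -836)
a(H(U), -63)/258 + h/2635 = -1/9*(-63)/258 - 836/2635 = 7*(1/258) - 836*1/2635 = 7/258 - 836/2635 = -197243/679830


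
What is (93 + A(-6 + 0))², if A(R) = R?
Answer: 7569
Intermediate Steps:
(93 + A(-6 + 0))² = (93 + (-6 + 0))² = (93 - 6)² = 87² = 7569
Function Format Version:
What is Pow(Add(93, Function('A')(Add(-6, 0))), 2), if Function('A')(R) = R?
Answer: 7569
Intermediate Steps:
Pow(Add(93, Function('A')(Add(-6, 0))), 2) = Pow(Add(93, Add(-6, 0)), 2) = Pow(Add(93, -6), 2) = Pow(87, 2) = 7569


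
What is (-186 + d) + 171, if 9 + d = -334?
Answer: -358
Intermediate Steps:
d = -343 (d = -9 - 334 = -343)
(-186 + d) + 171 = (-186 - 343) + 171 = -529 + 171 = -358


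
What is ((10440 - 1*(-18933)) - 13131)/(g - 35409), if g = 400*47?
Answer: -16242/16609 ≈ -0.97790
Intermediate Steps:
g = 18800
((10440 - 1*(-18933)) - 13131)/(g - 35409) = ((10440 - 1*(-18933)) - 13131)/(18800 - 35409) = ((10440 + 18933) - 13131)/(-16609) = (29373 - 13131)*(-1/16609) = 16242*(-1/16609) = -16242/16609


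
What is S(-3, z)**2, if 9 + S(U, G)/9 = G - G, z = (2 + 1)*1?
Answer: 6561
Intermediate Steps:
z = 3 (z = 3*1 = 3)
S(U, G) = -81 (S(U, G) = -81 + 9*(G - G) = -81 + 9*0 = -81 + 0 = -81)
S(-3, z)**2 = (-81)**2 = 6561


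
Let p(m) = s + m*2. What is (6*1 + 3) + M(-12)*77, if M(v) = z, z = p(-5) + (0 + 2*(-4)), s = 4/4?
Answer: -1300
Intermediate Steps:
s = 1 (s = 4*(¼) = 1)
p(m) = 1 + 2*m (p(m) = 1 + m*2 = 1 + 2*m)
z = -17 (z = (1 + 2*(-5)) + (0 + 2*(-4)) = (1 - 10) + (0 - 8) = -9 - 8 = -17)
M(v) = -17
(6*1 + 3) + M(-12)*77 = (6*1 + 3) - 17*77 = (6 + 3) - 1309 = 9 - 1309 = -1300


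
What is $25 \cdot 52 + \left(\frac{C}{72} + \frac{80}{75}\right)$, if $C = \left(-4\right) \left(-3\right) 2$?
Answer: $\frac{6507}{5} \approx 1301.4$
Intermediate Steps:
$C = 24$ ($C = 12 \cdot 2 = 24$)
$25 \cdot 52 + \left(\frac{C}{72} + \frac{80}{75}\right) = 25 \cdot 52 + \left(\frac{24}{72} + \frac{80}{75}\right) = 1300 + \left(24 \cdot \frac{1}{72} + 80 \cdot \frac{1}{75}\right) = 1300 + \left(\frac{1}{3} + \frac{16}{15}\right) = 1300 + \frac{7}{5} = \frac{6507}{5}$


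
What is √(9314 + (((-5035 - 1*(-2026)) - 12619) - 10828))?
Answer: I*√17142 ≈ 130.93*I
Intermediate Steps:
√(9314 + (((-5035 - 1*(-2026)) - 12619) - 10828)) = √(9314 + (((-5035 + 2026) - 12619) - 10828)) = √(9314 + ((-3009 - 12619) - 10828)) = √(9314 + (-15628 - 10828)) = √(9314 - 26456) = √(-17142) = I*√17142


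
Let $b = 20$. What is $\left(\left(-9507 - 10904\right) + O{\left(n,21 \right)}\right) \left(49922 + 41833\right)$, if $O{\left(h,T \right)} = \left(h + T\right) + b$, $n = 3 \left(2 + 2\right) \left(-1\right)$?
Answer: $-1870150410$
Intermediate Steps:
$n = -12$ ($n = 3 \cdot 4 \left(-1\right) = 12 \left(-1\right) = -12$)
$O{\left(h,T \right)} = 20 + T + h$ ($O{\left(h,T \right)} = \left(h + T\right) + 20 = \left(T + h\right) + 20 = 20 + T + h$)
$\left(\left(-9507 - 10904\right) + O{\left(n,21 \right)}\right) \left(49922 + 41833\right) = \left(\left(-9507 - 10904\right) + \left(20 + 21 - 12\right)\right) \left(49922 + 41833\right) = \left(\left(-9507 - 10904\right) + 29\right) 91755 = \left(-20411 + 29\right) 91755 = \left(-20382\right) 91755 = -1870150410$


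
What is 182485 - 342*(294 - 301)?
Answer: 184879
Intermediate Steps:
182485 - 342*(294 - 301) = 182485 - 342*(-7) = 182485 + 2394 = 184879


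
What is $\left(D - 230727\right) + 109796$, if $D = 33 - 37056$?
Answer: $-157954$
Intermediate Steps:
$D = -37023$ ($D = 33 - 37056 = -37023$)
$\left(D - 230727\right) + 109796 = \left(-37023 - 230727\right) + 109796 = -267750 + 109796 = -157954$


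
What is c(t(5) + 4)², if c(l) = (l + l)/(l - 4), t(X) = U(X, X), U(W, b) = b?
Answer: 324/25 ≈ 12.960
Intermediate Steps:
t(X) = X
c(l) = 2*l/(-4 + l) (c(l) = (2*l)/(-4 + l) = 2*l/(-4 + l))
c(t(5) + 4)² = (2*(5 + 4)/(-4 + (5 + 4)))² = (2*9/(-4 + 9))² = (2*9/5)² = (2*9*(⅕))² = (18/5)² = 324/25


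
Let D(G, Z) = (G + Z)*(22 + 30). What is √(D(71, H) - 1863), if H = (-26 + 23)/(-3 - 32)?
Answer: √2245985/35 ≈ 42.819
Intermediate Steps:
H = 3/35 (H = -3/(-35) = -3*(-1/35) = 3/35 ≈ 0.085714)
D(G, Z) = 52*G + 52*Z (D(G, Z) = (G + Z)*52 = 52*G + 52*Z)
√(D(71, H) - 1863) = √((52*71 + 52*(3/35)) - 1863) = √((3692 + 156/35) - 1863) = √(129376/35 - 1863) = √(64171/35) = √2245985/35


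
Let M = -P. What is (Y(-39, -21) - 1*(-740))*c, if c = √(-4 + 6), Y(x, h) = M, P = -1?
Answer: 741*√2 ≈ 1047.9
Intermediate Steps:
M = 1 (M = -1*(-1) = 1)
Y(x, h) = 1
c = √2 ≈ 1.4142
(Y(-39, -21) - 1*(-740))*c = (1 - 1*(-740))*√2 = (1 + 740)*√2 = 741*√2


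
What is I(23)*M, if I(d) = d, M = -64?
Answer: -1472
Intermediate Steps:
I(23)*M = 23*(-64) = -1472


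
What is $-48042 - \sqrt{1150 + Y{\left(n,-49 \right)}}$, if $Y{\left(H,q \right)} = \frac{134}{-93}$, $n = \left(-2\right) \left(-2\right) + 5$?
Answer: $-48042 - \frac{8 \sqrt{155217}}{93} \approx -48076.0$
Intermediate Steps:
$n = 9$ ($n = 4 + 5 = 9$)
$Y{\left(H,q \right)} = - \frac{134}{93}$ ($Y{\left(H,q \right)} = 134 \left(- \frac{1}{93}\right) = - \frac{134}{93}$)
$-48042 - \sqrt{1150 + Y{\left(n,-49 \right)}} = -48042 - \sqrt{1150 - \frac{134}{93}} = -48042 - \sqrt{\frac{106816}{93}} = -48042 - \frac{8 \sqrt{155217}}{93}$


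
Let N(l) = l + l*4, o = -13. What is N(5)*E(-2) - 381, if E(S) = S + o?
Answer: -756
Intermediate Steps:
E(S) = -13 + S (E(S) = S - 13 = -13 + S)
N(l) = 5*l (N(l) = l + 4*l = 5*l)
N(5)*E(-2) - 381 = (5*5)*(-13 - 2) - 381 = 25*(-15) - 381 = -375 - 381 = -756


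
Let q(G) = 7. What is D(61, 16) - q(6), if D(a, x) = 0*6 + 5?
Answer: -2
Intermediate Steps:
D(a, x) = 5 (D(a, x) = 0 + 5 = 5)
D(61, 16) - q(6) = 5 - 1*7 = 5 - 7 = -2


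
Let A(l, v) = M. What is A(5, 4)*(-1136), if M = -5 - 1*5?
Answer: 11360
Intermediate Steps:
M = -10 (M = -5 - 5 = -10)
A(l, v) = -10
A(5, 4)*(-1136) = -10*(-1136) = 11360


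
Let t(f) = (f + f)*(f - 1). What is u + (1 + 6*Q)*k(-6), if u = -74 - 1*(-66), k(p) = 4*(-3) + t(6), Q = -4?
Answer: -1112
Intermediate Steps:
t(f) = 2*f*(-1 + f) (t(f) = (2*f)*(-1 + f) = 2*f*(-1 + f))
k(p) = 48 (k(p) = 4*(-3) + 2*6*(-1 + 6) = -12 + 2*6*5 = -12 + 60 = 48)
u = -8 (u = -74 + 66 = -8)
u + (1 + 6*Q)*k(-6) = -8 + (1 + 6*(-4))*48 = -8 + (1 - 24)*48 = -8 - 23*48 = -8 - 1104 = -1112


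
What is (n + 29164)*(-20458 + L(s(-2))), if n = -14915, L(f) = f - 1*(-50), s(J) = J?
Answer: -290822090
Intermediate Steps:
L(f) = 50 + f (L(f) = f + 50 = 50 + f)
(n + 29164)*(-20458 + L(s(-2))) = (-14915 + 29164)*(-20458 + (50 - 2)) = 14249*(-20458 + 48) = 14249*(-20410) = -290822090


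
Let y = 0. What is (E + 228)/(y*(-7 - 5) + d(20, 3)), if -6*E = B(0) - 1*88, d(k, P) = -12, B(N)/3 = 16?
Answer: -176/9 ≈ -19.556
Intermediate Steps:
B(N) = 48 (B(N) = 3*16 = 48)
E = 20/3 (E = -(48 - 1*88)/6 = -(48 - 88)/6 = -⅙*(-40) = 20/3 ≈ 6.6667)
(E + 228)/(y*(-7 - 5) + d(20, 3)) = (20/3 + 228)/(0*(-7 - 5) - 12) = 704/(3*(0*(-12) - 12)) = 704/(3*(0 - 12)) = (704/3)/(-12) = (704/3)*(-1/12) = -176/9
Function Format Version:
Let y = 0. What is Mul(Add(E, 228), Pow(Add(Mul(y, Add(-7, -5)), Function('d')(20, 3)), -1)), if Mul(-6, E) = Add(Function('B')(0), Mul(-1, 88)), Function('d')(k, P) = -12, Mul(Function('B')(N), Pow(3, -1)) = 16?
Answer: Rational(-176, 9) ≈ -19.556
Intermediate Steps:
Function('B')(N) = 48 (Function('B')(N) = Mul(3, 16) = 48)
E = Rational(20, 3) (E = Mul(Rational(-1, 6), Add(48, Mul(-1, 88))) = Mul(Rational(-1, 6), Add(48, -88)) = Mul(Rational(-1, 6), -40) = Rational(20, 3) ≈ 6.6667)
Mul(Add(E, 228), Pow(Add(Mul(y, Add(-7, -5)), Function('d')(20, 3)), -1)) = Mul(Add(Rational(20, 3), 228), Pow(Add(Mul(0, Add(-7, -5)), -12), -1)) = Mul(Rational(704, 3), Pow(Add(Mul(0, -12), -12), -1)) = Mul(Rational(704, 3), Pow(Add(0, -12), -1)) = Mul(Rational(704, 3), Pow(-12, -1)) = Mul(Rational(704, 3), Rational(-1, 12)) = Rational(-176, 9)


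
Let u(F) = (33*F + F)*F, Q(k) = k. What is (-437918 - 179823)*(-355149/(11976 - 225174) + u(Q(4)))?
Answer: -23954937789667/71066 ≈ -3.3708e+8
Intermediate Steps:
u(F) = 34*F² (u(F) = (34*F)*F = 34*F²)
(-437918 - 179823)*(-355149/(11976 - 225174) + u(Q(4))) = (-437918 - 179823)*(-355149/(11976 - 225174) + 34*4²) = -617741*(-355149/(-213198) + 34*16) = -617741*(-355149*(-1/213198) + 544) = -617741*(118383/71066 + 544) = -617741*38778287/71066 = -23954937789667/71066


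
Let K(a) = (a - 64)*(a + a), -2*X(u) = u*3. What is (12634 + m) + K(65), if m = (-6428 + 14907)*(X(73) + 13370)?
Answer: 224897087/2 ≈ 1.1245e+8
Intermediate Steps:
X(u) = -3*u/2 (X(u) = -u*3/2 = -3*u/2)
K(a) = 2*a*(-64 + a) (K(a) = (-64 + a)*(2*a) = 2*a*(-64 + a))
m = 224871559/2 (m = (-6428 + 14907)*(-3/2*73 + 13370) = 8479*(-219/2 + 13370) = 8479*(26521/2) = 224871559/2 ≈ 1.1244e+8)
(12634 + m) + K(65) = (12634 + 224871559/2) + 2*65*(-64 + 65) = 224896827/2 + 2*65*1 = 224896827/2 + 130 = 224897087/2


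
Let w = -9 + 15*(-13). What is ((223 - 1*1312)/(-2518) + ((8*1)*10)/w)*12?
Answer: 10358/21403 ≈ 0.48395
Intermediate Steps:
w = -204 (w = -9 - 195 = -204)
((223 - 1*1312)/(-2518) + ((8*1)*10)/w)*12 = ((223 - 1*1312)/(-2518) + ((8*1)*10)/(-204))*12 = ((223 - 1312)*(-1/2518) + (8*10)*(-1/204))*12 = (-1089*(-1/2518) + 80*(-1/204))*12 = (1089/2518 - 20/51)*12 = (5179/128418)*12 = 10358/21403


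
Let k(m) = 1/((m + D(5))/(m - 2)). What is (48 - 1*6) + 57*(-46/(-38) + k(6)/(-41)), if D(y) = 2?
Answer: 9045/82 ≈ 110.30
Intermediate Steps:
k(m) = (-2 + m)/(2 + m) (k(m) = 1/((m + 2)/(m - 2)) = 1/((2 + m)/(-2 + m)) = (-2 + m)/(2 + m))
(48 - 1*6) + 57*(-46/(-38) + k(6)/(-41)) = (48 - 1*6) + 57*(-46/(-38) + ((-2 + 6)/(2 + 6))/(-41)) = (48 - 6) + 57*(-46*(-1/38) + (4/8)*(-1/41)) = 42 + 57*(23/19 + ((1/8)*4)*(-1/41)) = 42 + 57*(23/19 + (1/2)*(-1/41)) = 42 + 57*(23/19 - 1/82) = 42 + 57*(1867/1558) = 42 + 5601/82 = 9045/82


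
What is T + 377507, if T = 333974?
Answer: 711481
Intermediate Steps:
T + 377507 = 333974 + 377507 = 711481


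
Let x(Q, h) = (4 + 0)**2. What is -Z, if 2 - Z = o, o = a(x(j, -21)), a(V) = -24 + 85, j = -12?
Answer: 59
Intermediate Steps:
x(Q, h) = 16 (x(Q, h) = 4**2 = 16)
a(V) = 61
o = 61
Z = -59 (Z = 2 - 1*61 = 2 - 61 = -59)
-Z = -1*(-59) = 59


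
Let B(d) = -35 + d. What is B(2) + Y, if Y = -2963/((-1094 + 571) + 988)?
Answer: -18308/465 ≈ -39.372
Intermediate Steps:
Y = -2963/465 (Y = -2963/(-523 + 988) = -2963/465 ≈ -6.3720)
B(2) + Y = (-35 + 2) - 2963/465 = -33 - 2963/465 = -18308/465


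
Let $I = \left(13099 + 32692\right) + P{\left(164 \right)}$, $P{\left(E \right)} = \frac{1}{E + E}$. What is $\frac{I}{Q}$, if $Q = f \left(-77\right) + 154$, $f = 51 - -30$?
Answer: $- \frac{15019449}{1995224} \approx -7.5277$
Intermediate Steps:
$P{\left(E \right)} = \frac{1}{2 E}$
$f = 81$ ($f = 51 + 30 = 81$)
$Q = -6083$ ($Q = 81 \left(-77\right) + 154 = -6237 + 154 = -6083$)
$I = \frac{15019449}{328}$ ($I = \left(13099 + 32692\right) + \frac{1}{2 \cdot 164} = 45791 + \frac{1}{2} \cdot \frac{1}{164} = 45791 + \frac{1}{328} = \frac{15019449}{328} \approx 45791.0$)
$\frac{I}{Q} = \frac{15019449}{328 \left(-6083\right)} = \frac{15019449}{328} \left(- \frac{1}{6083}\right) = - \frac{15019449}{1995224}$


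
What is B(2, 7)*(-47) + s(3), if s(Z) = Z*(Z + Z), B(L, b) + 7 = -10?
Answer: 817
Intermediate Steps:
B(L, b) = -17 (B(L, b) = -7 - 10 = -17)
s(Z) = 2*Z² (s(Z) = Z*(2*Z) = 2*Z²)
B(2, 7)*(-47) + s(3) = -17*(-47) + 2*3² = 799 + 2*9 = 799 + 18 = 817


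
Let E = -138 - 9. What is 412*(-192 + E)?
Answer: -139668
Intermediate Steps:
E = -147
412*(-192 + E) = 412*(-192 - 147) = 412*(-339) = -139668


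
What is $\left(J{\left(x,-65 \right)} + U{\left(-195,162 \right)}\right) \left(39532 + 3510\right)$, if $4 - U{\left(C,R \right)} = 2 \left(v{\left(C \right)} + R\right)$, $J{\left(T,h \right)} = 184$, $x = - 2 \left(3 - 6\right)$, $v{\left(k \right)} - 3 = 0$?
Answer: $-6111964$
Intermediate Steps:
$v{\left(k \right)} = 3$ ($v{\left(k \right)} = 3 + 0 = 3$)
$x = 6$ ($x = \left(-2\right) \left(-3\right) = 6$)
$U{\left(C,R \right)} = -2 - 2 R$ ($U{\left(C,R \right)} = 4 - 2 \left(3 + R\right) = 4 - \left(6 + 2 R\right) = -2 - 2 R$)
$\left(J{\left(x,-65 \right)} + U{\left(-195,162 \right)}\right) \left(39532 + 3510\right) = \left(184 - 326\right) \left(39532 + 3510\right) = \left(184 - 326\right) 43042 = \left(-142\right) 43042 = -6111964$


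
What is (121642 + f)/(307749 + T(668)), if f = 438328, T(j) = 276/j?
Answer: 46757495/25697076 ≈ 1.8196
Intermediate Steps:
(121642 + f)/(307749 + T(668)) = (121642 + 438328)/(307749 + 276/668) = 559970/(307749 + 276*(1/668)) = 559970/(307749 + 69/167) = 559970/(51394152/167) = 559970*(167/51394152) = 46757495/25697076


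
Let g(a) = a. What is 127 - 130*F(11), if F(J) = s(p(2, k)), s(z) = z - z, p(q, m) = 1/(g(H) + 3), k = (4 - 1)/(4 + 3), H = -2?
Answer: 127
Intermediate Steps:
k = 3/7 ≈ 0.42857
p(q, m) = 1 (p(q, m) = 1/(-2 + 3) = 1/1 = 1)
s(z) = 0
F(J) = 0
127 - 130*F(11) = 127 - 130*0 = 127 + 0 = 127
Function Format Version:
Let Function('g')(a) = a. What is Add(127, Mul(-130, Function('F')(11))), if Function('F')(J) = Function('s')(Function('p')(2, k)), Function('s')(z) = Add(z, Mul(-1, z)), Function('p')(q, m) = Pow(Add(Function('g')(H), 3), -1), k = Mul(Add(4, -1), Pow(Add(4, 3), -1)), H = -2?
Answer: 127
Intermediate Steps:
k = Rational(3, 7) (k = Mul(3, Pow(7, -1)) = Mul(3, Rational(1, 7)) = Rational(3, 7) ≈ 0.42857)
Function('p')(q, m) = 1 (Function('p')(q, m) = Pow(Add(-2, 3), -1) = Pow(1, -1) = 1)
Function('s')(z) = 0
Function('F')(J) = 0
Add(127, Mul(-130, Function('F')(11))) = Add(127, Mul(-130, 0)) = Add(127, 0) = 127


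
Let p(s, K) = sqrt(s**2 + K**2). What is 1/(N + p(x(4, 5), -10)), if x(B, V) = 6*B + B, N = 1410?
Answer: 705/993608 - sqrt(221)/993608 ≈ 0.00069457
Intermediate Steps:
x(B, V) = 7*B
p(s, K) = sqrt(K**2 + s**2)
1/(N + p(x(4, 5), -10)) = 1/(1410 + sqrt((-10)**2 + (7*4)**2)) = 1/(1410 + sqrt(100 + 28**2)) = 1/(1410 + sqrt(100 + 784)) = 1/(1410 + sqrt(884)) = 1/(1410 + 2*sqrt(221))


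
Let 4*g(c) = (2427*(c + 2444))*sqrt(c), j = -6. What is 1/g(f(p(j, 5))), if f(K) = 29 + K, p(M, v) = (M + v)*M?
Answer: 4*sqrt(35)/210578655 ≈ 1.1238e-7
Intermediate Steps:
p(M, v) = M*(M + v)
g(c) = sqrt(c)*(5931588 + 2427*c)/4 (g(c) = ((2427*(c + 2444))*sqrt(c))/4 = ((2427*(2444 + c))*sqrt(c))/4 = ((5931588 + 2427*c)*sqrt(c))/4 = (sqrt(c)*(5931588 + 2427*c))/4 = sqrt(c)*(5931588 + 2427*c)/4)
1/g(f(p(j, 5))) = 1/(2427*sqrt(29 - 6*(-6 + 5))*(2444 + (29 - 6*(-6 + 5)))/4) = 1/(2427*sqrt(29 - 6*(-1))*(2444 + (29 - 6*(-1)))/4) = 1/(2427*sqrt(29 + 6)*(2444 + (29 + 6))/4) = 1/(2427*sqrt(35)*(2444 + 35)/4) = 1/((2427/4)*sqrt(35)*2479) = 1/(6016533*sqrt(35)/4) = 4*sqrt(35)/210578655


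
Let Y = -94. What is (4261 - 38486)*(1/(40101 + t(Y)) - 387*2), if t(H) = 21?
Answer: 1062837764075/40122 ≈ 2.6490e+7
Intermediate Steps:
(4261 - 38486)*(1/(40101 + t(Y)) - 387*2) = (4261 - 38486)*(1/(40101 + 21) - 387*2) = -34225*(1/40122 - 774) = -34225*(-31054427/40122) = 1062837764075/40122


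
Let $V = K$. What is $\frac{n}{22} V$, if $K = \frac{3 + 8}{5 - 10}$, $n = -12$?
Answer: $\frac{6}{5} \approx 1.2$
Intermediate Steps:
$K = - \frac{11}{5}$ ($K = \frac{11}{-5} = 11 \left(- \frac{1}{5}\right) = - \frac{11}{5} \approx -2.2$)
$V = - \frac{11}{5} \approx -2.2$
$\frac{n}{22} V = \frac{1}{22} \left(-12\right) \left(- \frac{11}{5}\right) = \left(- \frac{6}{11}\right) \left(- \frac{11}{5}\right) = \frac{6}{5}$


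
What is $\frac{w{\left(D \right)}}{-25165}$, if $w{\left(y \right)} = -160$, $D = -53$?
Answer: $\frac{32}{5033} \approx 0.006358$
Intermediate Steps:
$\frac{w{\left(D \right)}}{-25165} = - \frac{160}{-25165} = \left(-160\right) \left(- \frac{1}{25165}\right) = \frac{32}{5033}$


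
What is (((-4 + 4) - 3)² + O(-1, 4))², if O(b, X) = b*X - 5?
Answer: 0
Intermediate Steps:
O(b, X) = -5 + X*b (O(b, X) = X*b - 5 = -5 + X*b)
(((-4 + 4) - 3)² + O(-1, 4))² = (((-4 + 4) - 3)² + (-5 + 4*(-1)))² = ((0 - 3)² + (-5 - 4))² = ((-3)² - 9)² = (9 - 9)² = 0² = 0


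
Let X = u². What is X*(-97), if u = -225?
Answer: -4910625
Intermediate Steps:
X = 50625 (X = (-225)² = 50625)
X*(-97) = 50625*(-97) = -4910625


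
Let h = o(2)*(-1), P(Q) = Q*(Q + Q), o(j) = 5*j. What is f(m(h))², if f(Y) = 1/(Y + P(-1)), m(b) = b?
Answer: 1/64 ≈ 0.015625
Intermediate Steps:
P(Q) = 2*Q² (P(Q) = Q*(2*Q) = 2*Q²)
h = -10 (h = (5*2)*(-1) = 10*(-1) = -10)
f(Y) = 1/(2 + Y) (f(Y) = 1/(Y + 2*(-1)²) = 1/(Y + 2*1) = 1/(Y + 2) = 1/(2 + Y))
f(m(h))² = (1/(2 - 10))² = (1/(-8))² = (-⅛)² = 1/64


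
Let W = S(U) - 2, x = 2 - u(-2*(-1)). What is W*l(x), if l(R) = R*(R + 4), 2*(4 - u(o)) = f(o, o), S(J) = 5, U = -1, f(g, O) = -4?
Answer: 0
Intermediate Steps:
u(o) = 6 (u(o) = 4 - ½*(-4) = 4 + 2 = 6)
x = -4 (x = 2 - 1*6 = 2 - 6 = -4)
l(R) = R*(4 + R)
W = 3 (W = 5 - 2 = 3)
W*l(x) = 3*(-4*(4 - 4)) = 3*(-4*0) = 3*0 = 0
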